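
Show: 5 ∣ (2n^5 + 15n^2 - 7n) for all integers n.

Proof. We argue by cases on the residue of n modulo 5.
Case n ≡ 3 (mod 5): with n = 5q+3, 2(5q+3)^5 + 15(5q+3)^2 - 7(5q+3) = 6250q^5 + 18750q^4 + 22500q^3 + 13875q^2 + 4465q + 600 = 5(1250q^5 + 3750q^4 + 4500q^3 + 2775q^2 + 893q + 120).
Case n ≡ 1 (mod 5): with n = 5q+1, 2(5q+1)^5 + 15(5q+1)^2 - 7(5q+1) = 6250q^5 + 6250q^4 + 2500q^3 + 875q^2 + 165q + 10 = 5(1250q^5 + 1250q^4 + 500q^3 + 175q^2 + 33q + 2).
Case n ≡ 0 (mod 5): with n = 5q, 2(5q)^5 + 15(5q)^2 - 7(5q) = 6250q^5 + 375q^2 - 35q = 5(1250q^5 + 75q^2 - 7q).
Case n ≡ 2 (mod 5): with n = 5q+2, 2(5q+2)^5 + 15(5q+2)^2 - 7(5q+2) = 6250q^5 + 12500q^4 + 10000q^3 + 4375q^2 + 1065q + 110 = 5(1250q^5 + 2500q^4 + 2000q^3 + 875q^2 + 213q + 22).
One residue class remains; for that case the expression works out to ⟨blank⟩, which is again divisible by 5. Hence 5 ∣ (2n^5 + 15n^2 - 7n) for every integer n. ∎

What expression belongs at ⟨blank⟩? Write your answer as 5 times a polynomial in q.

5(1250q^5 + 5000q^4 + 8000q^3 + 6475q^2 + 2673q + 452)

The residues treated are {3, 1, 0, 2}, so the missing case is n ≡ 4 (mod 5); write n = 5q+4.
Then 2(5q+4)^5 + 15(5q+4)^2 - 7(5q+4) = 6250q^5 + 25000q^4 + 40000q^3 + 32375q^2 + 13365q + 2260 = 5(1250q^5 + 5000q^4 + 8000q^3 + 6475q^2 + 2673q + 452).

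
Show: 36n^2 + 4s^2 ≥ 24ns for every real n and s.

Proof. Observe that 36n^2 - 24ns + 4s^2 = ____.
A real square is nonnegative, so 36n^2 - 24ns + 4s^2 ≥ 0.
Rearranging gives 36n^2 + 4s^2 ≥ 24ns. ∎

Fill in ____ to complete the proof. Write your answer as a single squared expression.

(6n - 2s)^2

36n^2 - 24ns + 4s^2 is a perfect-square trinomial: the outer terms are (6n)^2 and (2s)^2, and the cross term is -2·6n·2s.
So 36n^2 - 24ns + 4s^2 = (6n - 2s)^2 ≥ 0.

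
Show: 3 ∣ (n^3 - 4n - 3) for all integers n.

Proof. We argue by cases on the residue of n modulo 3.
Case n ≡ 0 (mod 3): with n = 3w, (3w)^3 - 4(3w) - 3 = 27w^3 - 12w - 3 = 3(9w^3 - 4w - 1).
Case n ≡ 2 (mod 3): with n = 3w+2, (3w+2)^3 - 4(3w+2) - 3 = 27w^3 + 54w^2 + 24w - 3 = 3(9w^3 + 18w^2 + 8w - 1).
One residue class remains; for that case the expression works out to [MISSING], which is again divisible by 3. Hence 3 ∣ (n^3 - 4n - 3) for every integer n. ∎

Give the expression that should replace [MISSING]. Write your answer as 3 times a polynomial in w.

3(9w^3 + 9w^2 - w - 2)

The residues treated are {0, 2}, so the missing case is n ≡ 1 (mod 3); write n = 3w+1.
Then (3w+1)^3 - 4(3w+1) - 3 = 27w^3 + 27w^2 - 3w - 6 = 3(9w^3 + 9w^2 - w - 2).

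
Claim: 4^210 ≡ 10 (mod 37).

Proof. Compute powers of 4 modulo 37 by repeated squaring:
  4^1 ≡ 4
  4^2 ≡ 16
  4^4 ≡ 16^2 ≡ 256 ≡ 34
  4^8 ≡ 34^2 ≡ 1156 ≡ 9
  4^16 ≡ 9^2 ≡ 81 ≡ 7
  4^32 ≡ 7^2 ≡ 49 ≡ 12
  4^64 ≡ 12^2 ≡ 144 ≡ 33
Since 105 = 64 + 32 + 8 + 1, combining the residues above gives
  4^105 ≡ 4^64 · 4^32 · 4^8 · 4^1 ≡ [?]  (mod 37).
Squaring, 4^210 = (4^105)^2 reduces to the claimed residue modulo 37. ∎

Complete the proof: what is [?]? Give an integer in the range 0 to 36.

11

Multiply the listed residues: 33 · 12 · 9 · 4 = 396 → 3564 → 14256.
Reducing modulo 37: 14256 = 385·37 + 11, so 4^105 ≡ 11.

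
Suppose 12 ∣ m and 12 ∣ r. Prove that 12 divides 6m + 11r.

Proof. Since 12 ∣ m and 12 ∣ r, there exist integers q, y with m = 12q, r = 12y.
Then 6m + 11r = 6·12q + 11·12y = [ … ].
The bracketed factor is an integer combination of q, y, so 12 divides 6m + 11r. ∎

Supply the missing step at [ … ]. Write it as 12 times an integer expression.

Pull the common 12 out of every term: 6·12q + 11·12y = 12(6q + 11y).
6q + 11y is an integer, which exhibits the divisibility.

12(6q + 11y)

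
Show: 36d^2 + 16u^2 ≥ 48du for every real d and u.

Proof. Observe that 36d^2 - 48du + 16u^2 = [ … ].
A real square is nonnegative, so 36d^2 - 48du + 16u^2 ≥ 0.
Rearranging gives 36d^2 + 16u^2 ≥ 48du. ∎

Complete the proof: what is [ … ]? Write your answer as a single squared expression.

36d^2 - 48du + 16u^2 is a perfect-square trinomial: the outer terms are (6d)^2 and (4u)^2, and the cross term is -2·6d·4u.
So 36d^2 - 48du + 16u^2 = (6d - 4u)^2 ≥ 0.

(6d - 4u)^2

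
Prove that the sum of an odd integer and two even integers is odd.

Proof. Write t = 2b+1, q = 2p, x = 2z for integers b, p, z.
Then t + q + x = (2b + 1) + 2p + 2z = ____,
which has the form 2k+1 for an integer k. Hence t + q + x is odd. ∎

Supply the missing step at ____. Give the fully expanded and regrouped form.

Expanding: (2b + 1) + 2p + 2z = 2b + 2p + 2z + 1.
Every term except the constant is even, so this is 2(b + p + z) + 1,
and b + p + z ∈ ℤ gives the required form.

2(b + p + z) + 1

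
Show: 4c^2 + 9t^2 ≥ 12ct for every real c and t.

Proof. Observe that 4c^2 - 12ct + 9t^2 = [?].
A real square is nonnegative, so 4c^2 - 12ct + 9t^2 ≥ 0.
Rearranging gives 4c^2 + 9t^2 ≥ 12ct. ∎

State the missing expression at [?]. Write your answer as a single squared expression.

(2c - 3t)^2

4c^2 - 12ct + 9t^2 is a perfect-square trinomial: the outer terms are (2c)^2 and (3t)^2, and the cross term is -2·2c·3t.
So 4c^2 - 12ct + 9t^2 = (2c - 3t)^2 ≥ 0.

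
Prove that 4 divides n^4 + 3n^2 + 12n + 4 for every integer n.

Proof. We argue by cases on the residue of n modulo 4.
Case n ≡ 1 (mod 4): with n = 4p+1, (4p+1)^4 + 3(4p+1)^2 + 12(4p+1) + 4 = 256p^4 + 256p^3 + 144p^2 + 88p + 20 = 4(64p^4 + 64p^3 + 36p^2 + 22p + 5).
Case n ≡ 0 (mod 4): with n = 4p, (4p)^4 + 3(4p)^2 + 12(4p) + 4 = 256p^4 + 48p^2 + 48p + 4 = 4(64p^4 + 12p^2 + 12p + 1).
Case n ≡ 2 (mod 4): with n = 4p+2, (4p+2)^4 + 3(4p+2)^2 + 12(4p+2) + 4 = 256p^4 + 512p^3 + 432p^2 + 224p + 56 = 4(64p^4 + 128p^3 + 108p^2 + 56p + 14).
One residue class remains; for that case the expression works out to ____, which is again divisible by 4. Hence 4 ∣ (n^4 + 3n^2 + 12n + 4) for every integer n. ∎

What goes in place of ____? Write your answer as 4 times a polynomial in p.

4(64p^4 + 192p^3 + 228p^2 + 138p + 37)

The residues treated are {1, 0, 2}, so the missing case is n ≡ 3 (mod 4); write n = 4p+3.
Then (4p+3)^4 + 3(4p+3)^2 + 12(4p+3) + 4 = 256p^4 + 768p^3 + 912p^2 + 552p + 148 = 4(64p^4 + 192p^3 + 228p^2 + 138p + 37).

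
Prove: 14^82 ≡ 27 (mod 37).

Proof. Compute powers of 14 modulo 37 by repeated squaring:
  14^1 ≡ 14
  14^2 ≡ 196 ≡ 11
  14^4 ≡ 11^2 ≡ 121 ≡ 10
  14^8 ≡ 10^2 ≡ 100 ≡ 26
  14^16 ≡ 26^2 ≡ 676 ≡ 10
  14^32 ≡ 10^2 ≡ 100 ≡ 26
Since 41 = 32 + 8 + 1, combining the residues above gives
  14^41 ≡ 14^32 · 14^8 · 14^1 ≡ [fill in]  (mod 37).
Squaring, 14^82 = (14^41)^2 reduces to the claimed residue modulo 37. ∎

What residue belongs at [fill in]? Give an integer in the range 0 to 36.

29

Multiply the listed residues: 26 · 26 · 14 = 676 → 9464.
Reducing modulo 37: 9464 = 255·37 + 29, so 14^41 ≡ 29.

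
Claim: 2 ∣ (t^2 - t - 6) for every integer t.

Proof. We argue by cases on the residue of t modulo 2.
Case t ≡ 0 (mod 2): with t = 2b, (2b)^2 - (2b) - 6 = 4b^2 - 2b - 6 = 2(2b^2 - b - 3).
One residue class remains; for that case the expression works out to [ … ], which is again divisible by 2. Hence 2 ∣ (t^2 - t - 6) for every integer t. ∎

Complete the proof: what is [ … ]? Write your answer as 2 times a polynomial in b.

2(2b^2 + b - 3)

The residues treated are {0}, so the missing case is t ≡ 1 (mod 2); write t = 2b+1.
Then (2b+1)^2 - (2b+1) - 6 = 4b^2 + 2b - 6 = 2(2b^2 + b - 3).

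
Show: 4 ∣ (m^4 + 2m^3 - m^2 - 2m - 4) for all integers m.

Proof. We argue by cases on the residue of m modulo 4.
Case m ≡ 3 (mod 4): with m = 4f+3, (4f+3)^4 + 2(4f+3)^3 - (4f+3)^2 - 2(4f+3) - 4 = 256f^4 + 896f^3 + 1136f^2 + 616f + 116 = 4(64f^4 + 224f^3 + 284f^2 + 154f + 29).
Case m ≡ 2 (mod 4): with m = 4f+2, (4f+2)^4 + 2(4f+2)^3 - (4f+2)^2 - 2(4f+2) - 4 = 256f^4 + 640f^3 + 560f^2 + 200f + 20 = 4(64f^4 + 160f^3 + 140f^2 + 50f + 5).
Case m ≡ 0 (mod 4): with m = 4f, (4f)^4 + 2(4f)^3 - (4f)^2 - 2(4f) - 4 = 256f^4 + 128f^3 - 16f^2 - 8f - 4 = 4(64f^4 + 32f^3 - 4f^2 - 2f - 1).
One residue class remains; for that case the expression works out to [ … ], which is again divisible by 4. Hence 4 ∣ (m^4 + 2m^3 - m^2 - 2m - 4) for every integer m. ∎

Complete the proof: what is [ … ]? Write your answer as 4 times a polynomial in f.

Only m ≡ 1 (mod 4) is unaccounted for. Put m = 4f+1:
(4f+1)^4 + 2(4f+1)^3 - (4f+1)^2 - 2(4f+1) - 4 expands to 256f^4 + 384f^3 + 176f^2 + 24f - 4,
and factoring out 4 leaves 4(64f^4 + 96f^3 + 44f^2 + 6f - 1).

4(64f^4 + 96f^3 + 44f^2 + 6f - 1)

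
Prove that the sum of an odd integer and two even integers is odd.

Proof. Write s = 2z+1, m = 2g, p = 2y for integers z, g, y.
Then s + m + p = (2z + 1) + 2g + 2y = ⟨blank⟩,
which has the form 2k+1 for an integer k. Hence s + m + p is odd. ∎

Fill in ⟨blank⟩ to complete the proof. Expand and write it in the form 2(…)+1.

2(g + y + z) + 1

(2z + 1) + 2g + 2y = 2g + 2y + 2z + 1
= 2(g + y + z) + 1.
Since g + y + z is an integer, the sum is of the form 2k+1 for an integer k.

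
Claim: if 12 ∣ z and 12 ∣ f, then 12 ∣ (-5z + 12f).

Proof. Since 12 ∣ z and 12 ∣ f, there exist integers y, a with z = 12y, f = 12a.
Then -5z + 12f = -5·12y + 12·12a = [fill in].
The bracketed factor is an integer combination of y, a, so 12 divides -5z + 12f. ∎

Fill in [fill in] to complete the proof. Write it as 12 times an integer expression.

12(12a - 5y)

Pull the common 12 out of every term: -5·12y + 12·12a = 12(12a - 5y).
12a - 5y is an integer, which exhibits the divisibility.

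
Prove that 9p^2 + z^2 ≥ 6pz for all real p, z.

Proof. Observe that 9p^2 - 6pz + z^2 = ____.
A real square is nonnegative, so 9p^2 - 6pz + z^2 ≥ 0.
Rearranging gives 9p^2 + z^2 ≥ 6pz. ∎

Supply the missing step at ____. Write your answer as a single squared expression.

9p^2 - 6pz + z^2 is a perfect-square trinomial: the outer terms are (3p)^2 and (z)^2, and the cross term is -2·3p·z.
So 9p^2 - 6pz + z^2 = (3p - z)^2 ≥ 0.

(3p - z)^2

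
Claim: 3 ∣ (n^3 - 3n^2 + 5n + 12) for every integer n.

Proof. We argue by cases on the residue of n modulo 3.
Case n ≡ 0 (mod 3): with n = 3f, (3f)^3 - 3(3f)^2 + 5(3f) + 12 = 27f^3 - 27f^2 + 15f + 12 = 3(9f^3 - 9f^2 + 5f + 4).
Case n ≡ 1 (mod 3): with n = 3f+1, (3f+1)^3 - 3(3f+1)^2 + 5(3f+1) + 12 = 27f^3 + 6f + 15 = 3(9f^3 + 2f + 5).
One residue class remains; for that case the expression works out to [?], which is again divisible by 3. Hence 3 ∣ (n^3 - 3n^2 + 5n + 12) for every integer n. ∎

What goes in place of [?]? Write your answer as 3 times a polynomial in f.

3(9f^3 + 9f^2 + 5f + 6)

Only n ≡ 2 (mod 3) is unaccounted for. Put n = 3f+2:
(3f+2)^3 - 3(3f+2)^2 + 5(3f+2) + 12 expands to 27f^3 + 27f^2 + 15f + 18,
and factoring out 3 leaves 3(9f^3 + 9f^2 + 5f + 6).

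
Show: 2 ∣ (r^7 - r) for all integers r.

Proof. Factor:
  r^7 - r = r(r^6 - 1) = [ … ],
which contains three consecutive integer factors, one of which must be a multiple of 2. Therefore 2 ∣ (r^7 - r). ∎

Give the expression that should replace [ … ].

(r - 1)r(r + 1)(r^4 + r^2 + 1)

r^6 - 1 = (r^2 - 1)(r^4 + r^2 + 1), and r^2 - 1 = (r-1)(r+1).
So r(r^6 - 1) = (r - 1)r(r + 1)(r^4 + r^2 + 1).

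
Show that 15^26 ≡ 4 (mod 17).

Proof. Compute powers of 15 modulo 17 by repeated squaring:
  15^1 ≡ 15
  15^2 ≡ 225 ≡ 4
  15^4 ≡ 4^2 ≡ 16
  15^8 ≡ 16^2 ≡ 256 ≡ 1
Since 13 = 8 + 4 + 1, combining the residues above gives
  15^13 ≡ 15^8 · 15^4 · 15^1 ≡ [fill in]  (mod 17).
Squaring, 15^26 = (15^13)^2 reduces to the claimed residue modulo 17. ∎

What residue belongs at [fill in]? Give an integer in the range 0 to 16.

Multiply the listed residues: 1 · 16 · 15 = 16 → 240.
Reducing modulo 17: 240 = 14·17 + 2, so 15^13 ≡ 2.

2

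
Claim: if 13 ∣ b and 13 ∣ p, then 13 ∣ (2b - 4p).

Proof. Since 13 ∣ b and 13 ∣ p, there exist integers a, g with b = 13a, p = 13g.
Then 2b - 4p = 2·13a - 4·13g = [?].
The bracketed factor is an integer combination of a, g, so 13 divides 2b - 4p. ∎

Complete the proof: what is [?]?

13(2a - 4g)

Pull the common 13 out of every term: 2·13a - 4·13g = 13(2a - 4g).
2a - 4g is an integer, which exhibits the divisibility.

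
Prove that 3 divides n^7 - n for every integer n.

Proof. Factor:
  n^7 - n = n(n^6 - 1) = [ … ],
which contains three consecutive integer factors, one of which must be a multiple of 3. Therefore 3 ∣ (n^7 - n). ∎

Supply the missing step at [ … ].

n^6 - 1 = (n^2 - 1)(n^4 + n^2 + 1), and n^2 - 1 = (n-1)(n+1).
So n(n^6 - 1) = (n - 1)n(n + 1)(n^4 + n^2 + 1).

(n - 1)n(n + 1)(n^4 + n^2 + 1)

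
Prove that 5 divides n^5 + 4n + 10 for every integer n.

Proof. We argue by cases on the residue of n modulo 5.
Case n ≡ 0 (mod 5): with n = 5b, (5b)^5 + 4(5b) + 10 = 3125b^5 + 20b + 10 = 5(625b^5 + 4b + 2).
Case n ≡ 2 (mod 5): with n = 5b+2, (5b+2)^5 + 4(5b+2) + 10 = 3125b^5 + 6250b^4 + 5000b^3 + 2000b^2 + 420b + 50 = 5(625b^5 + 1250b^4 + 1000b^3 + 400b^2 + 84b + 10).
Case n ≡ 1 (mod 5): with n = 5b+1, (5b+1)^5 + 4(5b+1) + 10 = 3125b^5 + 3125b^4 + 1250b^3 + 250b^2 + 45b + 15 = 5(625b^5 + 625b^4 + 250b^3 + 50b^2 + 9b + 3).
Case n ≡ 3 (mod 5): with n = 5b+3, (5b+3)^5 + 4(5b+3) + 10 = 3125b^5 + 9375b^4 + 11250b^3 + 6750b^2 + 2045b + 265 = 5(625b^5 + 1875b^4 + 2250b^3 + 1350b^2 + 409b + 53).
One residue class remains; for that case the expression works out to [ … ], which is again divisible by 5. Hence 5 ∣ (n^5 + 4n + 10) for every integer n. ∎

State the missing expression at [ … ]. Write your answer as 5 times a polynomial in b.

Only n ≡ 4 (mod 5) is unaccounted for. Put n = 5b+4:
(5b+4)^5 + 4(5b+4) + 10 expands to 3125b^5 + 12500b^4 + 20000b^3 + 16000b^2 + 6420b + 1050,
and factoring out 5 leaves 5(625b^5 + 2500b^4 + 4000b^3 + 3200b^2 + 1284b + 210).

5(625b^5 + 2500b^4 + 4000b^3 + 3200b^2 + 1284b + 210)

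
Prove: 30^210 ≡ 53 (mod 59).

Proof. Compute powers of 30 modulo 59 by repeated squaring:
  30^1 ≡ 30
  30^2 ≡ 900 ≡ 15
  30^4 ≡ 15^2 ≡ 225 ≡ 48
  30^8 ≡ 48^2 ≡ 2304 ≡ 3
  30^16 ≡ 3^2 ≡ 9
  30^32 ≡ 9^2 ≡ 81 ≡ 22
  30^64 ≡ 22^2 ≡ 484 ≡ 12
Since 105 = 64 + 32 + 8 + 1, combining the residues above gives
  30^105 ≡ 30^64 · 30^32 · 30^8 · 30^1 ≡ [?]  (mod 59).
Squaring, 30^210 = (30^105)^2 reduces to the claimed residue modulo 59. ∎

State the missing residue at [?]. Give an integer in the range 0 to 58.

Multiply the listed residues: 12 · 22 · 3 · 30 = 264 → 792 → 23760.
Reducing modulo 59: 23760 = 402·59 + 42, so 30^105 ≡ 42.

42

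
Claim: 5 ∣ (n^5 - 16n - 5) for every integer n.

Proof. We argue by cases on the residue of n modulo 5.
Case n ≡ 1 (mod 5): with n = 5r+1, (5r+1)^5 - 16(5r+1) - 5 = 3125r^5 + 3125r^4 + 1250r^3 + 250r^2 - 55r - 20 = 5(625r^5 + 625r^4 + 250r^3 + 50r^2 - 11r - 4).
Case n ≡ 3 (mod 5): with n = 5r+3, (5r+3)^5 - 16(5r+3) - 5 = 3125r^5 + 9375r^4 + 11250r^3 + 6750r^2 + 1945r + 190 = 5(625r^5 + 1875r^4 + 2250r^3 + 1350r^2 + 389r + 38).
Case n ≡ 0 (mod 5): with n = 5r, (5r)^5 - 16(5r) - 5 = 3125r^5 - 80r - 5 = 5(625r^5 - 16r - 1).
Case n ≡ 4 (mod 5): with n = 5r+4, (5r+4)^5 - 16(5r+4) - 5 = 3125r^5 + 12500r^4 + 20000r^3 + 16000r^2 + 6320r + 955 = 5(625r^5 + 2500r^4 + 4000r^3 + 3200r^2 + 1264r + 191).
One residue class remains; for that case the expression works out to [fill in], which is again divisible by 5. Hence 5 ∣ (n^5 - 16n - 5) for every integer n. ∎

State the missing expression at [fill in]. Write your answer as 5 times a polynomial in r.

The residues treated are {1, 3, 0, 4}, so the missing case is n ≡ 2 (mod 5); write n = 5r+2.
Then (5r+2)^5 - 16(5r+2) - 5 = 3125r^5 + 6250r^4 + 5000r^3 + 2000r^2 + 320r - 5 = 5(625r^5 + 1250r^4 + 1000r^3 + 400r^2 + 64r - 1).

5(625r^5 + 1250r^4 + 1000r^3 + 400r^2 + 64r - 1)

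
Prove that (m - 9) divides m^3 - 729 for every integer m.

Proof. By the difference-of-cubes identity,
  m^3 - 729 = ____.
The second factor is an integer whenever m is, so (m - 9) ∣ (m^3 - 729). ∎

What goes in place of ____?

Polynomial division of m^3 - 729 by m - 9 leaves remainder 0 and quotient m^2 + 9m + 81.
Hence m^3 - 729 = (m - 9)(m^2 + 9m + 81).

(m - 9)(m^2 + 9m + 81)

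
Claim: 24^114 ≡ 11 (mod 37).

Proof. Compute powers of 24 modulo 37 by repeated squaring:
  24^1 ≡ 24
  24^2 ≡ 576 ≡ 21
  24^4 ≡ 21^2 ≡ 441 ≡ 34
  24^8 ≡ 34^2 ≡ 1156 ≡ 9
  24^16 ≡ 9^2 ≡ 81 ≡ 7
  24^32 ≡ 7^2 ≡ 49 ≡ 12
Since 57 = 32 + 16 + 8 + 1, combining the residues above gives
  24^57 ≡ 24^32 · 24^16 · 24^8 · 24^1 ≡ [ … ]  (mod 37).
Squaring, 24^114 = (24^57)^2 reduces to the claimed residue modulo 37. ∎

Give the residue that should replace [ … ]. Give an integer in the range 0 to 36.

24^32 · 24^16 · 24^8 · 24^1 ≡ 12 · 7 · 9 · 24 = 18144.
18144 mod 37 = 14, so 24^57 ≡ 14 (mod 37).

14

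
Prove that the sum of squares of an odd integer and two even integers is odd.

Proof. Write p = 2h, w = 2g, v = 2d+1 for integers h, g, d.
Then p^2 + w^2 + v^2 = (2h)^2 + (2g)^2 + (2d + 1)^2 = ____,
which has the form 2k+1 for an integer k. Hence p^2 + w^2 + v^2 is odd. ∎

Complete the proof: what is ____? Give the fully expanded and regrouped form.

2(2d^2 + 2d + 2g^2 + 2h^2) + 1

(2h)^2 + (2g)^2 + (2d + 1)^2 = 4d^2 + 4d + 4g^2 + 4h^2 + 1
= 2(2d^2 + 2d + 2g^2 + 2h^2) + 1.
Since 2d^2 + 2d + 2g^2 + 2h^2 is an integer, the sum of squares is of the form 2k+1 for an integer k.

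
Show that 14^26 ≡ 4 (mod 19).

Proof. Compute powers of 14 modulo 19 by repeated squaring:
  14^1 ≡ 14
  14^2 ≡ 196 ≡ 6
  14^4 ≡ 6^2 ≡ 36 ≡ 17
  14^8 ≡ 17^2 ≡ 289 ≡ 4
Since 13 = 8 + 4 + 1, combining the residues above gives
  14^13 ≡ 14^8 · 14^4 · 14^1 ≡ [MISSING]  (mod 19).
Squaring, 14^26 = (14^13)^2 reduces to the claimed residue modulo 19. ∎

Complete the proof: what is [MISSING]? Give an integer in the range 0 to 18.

2

14^8 · 14^4 · 14^1 ≡ 4 · 17 · 14 = 952.
952 mod 19 = 2, so 14^13 ≡ 2 (mod 19).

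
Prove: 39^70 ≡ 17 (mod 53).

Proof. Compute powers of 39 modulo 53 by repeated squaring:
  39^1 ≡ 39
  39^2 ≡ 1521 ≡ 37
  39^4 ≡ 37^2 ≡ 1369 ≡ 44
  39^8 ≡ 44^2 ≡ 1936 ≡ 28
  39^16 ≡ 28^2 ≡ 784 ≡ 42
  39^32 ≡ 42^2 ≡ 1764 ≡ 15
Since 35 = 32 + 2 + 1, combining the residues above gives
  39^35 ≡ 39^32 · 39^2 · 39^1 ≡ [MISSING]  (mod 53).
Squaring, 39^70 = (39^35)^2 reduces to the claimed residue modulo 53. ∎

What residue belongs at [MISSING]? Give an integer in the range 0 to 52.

Multiply the listed residues: 15 · 37 · 39 = 555 → 21645.
Reducing modulo 53: 21645 = 408·53 + 21, so 39^35 ≡ 21.

21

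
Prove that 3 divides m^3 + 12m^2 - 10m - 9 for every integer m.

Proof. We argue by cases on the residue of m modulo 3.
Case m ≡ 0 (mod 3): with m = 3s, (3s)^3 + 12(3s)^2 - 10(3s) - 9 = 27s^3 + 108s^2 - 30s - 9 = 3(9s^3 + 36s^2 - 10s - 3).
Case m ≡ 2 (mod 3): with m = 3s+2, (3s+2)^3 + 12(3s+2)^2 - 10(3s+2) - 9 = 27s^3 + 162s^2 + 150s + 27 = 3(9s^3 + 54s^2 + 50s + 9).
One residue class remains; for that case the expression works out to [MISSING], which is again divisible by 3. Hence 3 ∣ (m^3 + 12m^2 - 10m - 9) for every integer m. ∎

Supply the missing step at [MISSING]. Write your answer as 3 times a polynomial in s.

Only m ≡ 1 (mod 3) is unaccounted for. Put m = 3s+1:
(3s+1)^3 + 12(3s+1)^2 - 10(3s+1) - 9 expands to 27s^3 + 135s^2 + 51s - 6,
and factoring out 3 leaves 3(9s^3 + 45s^2 + 17s - 2).

3(9s^3 + 45s^2 + 17s - 2)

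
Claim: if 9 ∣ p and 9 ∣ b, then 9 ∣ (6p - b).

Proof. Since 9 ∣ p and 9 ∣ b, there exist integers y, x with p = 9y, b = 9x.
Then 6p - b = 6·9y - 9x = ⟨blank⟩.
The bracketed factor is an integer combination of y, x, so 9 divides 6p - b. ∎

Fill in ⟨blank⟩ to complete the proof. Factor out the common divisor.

9(-x + 6y)

Pull the common 9 out of every term: 6·9y - 9x = 9(-x + 6y).
-x + 6y is an integer, which exhibits the divisibility.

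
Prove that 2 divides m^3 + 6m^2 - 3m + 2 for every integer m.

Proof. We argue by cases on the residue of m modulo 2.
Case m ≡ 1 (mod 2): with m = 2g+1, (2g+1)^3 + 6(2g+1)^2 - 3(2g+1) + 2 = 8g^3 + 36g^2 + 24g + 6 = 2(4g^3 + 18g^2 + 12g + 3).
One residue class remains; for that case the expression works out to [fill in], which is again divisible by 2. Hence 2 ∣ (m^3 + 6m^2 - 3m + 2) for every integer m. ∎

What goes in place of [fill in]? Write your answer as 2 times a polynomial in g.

2(4g^3 + 12g^2 - 3g + 1)

Only m ≡ 0 (mod 2) is unaccounted for. Put m = 2g:
(2g)^3 + 6(2g)^2 - 3(2g) + 2 expands to 8g^3 + 24g^2 - 6g + 2,
and factoring out 2 leaves 2(4g^3 + 12g^2 - 3g + 1).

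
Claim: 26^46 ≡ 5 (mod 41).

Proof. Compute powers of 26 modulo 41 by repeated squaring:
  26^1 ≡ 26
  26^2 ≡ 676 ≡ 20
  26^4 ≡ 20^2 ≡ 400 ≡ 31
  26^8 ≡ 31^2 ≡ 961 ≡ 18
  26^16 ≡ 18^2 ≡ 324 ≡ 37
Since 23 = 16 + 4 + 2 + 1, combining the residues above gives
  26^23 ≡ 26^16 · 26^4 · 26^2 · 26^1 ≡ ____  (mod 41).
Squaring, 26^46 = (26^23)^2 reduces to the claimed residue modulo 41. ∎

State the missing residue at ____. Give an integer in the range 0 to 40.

26^16 · 26^4 · 26^2 · 26^1 ≡ 37 · 31 · 20 · 26 = 596440.
596440 mod 41 = 13, so 26^23 ≡ 13 (mod 41).

13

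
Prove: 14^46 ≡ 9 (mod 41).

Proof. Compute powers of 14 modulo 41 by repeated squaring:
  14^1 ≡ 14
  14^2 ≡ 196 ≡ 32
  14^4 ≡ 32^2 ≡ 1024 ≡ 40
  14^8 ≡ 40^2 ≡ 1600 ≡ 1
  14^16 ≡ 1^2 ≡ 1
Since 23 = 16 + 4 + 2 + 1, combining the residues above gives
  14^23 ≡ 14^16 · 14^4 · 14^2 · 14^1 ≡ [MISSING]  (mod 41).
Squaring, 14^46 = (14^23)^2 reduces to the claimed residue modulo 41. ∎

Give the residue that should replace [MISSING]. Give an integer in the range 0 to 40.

Multiply the listed residues: 1 · 40 · 32 · 14 = 40 → 1280 → 17920.
Reducing modulo 41: 17920 = 437·41 + 3, so 14^23 ≡ 3.

3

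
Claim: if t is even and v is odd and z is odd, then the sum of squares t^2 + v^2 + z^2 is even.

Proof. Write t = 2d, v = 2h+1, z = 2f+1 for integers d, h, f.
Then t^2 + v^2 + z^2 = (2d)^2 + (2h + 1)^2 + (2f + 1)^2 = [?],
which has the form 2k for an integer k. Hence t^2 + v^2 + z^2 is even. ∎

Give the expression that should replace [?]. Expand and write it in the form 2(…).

2(2d^2 + 2f^2 + 2f + 2h^2 + 2h + 1)

(2d)^2 + (2h + 1)^2 + (2f + 1)^2 = 4d^2 + 4f^2 + 4f + 4h^2 + 4h + 2
= 2(2d^2 + 2f^2 + 2f + 2h^2 + 2h + 1).
Since 2d^2 + 2f^2 + 2f + 2h^2 + 2h + 1 is an integer, the sum of squares is of the form 2k for an integer k.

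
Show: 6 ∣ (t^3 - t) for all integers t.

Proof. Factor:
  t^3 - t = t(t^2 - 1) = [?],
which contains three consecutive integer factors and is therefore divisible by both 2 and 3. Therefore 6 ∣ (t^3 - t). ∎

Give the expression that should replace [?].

t(t^2 - 1) = t(t - 1)(t + 1) = (t - 1)t(t + 1).
These three factors are consecutive integers, so their product is divisible by 6.

(t - 1)t(t + 1)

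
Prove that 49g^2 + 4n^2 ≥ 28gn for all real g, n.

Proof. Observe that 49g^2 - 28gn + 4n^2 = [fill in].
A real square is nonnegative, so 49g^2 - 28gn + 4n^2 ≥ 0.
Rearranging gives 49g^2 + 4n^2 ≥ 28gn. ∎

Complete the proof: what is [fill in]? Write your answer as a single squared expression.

(7g - 2n)^2

49g^2 - 28gn + 4n^2 is a perfect-square trinomial: the outer terms are (7g)^2 and (2n)^2, and the cross term is -2·7g·2n.
So 49g^2 - 28gn + 4n^2 = (7g - 2n)^2 ≥ 0.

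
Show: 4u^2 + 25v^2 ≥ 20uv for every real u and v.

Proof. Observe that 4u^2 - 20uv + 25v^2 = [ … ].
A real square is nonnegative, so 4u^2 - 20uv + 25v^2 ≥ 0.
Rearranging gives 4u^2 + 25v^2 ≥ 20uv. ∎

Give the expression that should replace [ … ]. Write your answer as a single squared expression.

(2u - 5v)^2

The leading and trailing coefficients are 2^2 and 5^2, and 20 = 2·2·5, so the trinomial is (2u - 5v)^2.
Hence 4u^2 - 20uv + 25v^2 ≥ 0.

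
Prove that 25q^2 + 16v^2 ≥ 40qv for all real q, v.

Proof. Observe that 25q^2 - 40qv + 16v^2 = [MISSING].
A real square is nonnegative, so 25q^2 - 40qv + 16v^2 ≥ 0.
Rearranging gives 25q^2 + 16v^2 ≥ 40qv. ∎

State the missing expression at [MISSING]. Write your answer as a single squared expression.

(5q - 4v)^2

25q^2 - 40qv + 16v^2 is a perfect-square trinomial: the outer terms are (5q)^2 and (4v)^2, and the cross term is -2·5q·4v.
So 25q^2 - 40qv + 16v^2 = (5q - 4v)^2 ≥ 0.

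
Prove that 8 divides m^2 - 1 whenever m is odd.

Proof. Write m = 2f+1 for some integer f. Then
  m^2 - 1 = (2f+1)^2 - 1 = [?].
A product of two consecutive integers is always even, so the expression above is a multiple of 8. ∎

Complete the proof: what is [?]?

(2f+1)^2 - 1 = 4f^2 + 4f + 1 - 1 = 4f^2 + 4f = 4f(f+1).
Since f and f+1 are consecutive, f(f+1) is even, and 4·(even) is a multiple of 8.

4f(f + 1)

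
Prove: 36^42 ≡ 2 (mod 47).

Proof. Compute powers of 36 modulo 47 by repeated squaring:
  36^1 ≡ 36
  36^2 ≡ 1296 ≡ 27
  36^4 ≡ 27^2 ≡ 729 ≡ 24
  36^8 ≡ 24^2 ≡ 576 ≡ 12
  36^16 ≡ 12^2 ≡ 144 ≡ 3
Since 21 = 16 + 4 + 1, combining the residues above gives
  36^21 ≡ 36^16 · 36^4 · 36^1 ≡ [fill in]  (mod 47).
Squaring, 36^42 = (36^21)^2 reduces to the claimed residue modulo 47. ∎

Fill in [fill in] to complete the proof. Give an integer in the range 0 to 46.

Multiply the listed residues: 3 · 24 · 36 = 72 → 2592.
Reducing modulo 47: 2592 = 55·47 + 7, so 36^21 ≡ 7.

7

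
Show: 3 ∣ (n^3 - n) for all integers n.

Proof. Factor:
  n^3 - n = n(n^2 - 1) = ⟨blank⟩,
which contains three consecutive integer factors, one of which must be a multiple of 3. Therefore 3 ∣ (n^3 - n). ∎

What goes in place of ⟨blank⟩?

(n - 1)n(n + 1)

n(n^2 - 1) = n(n - 1)(n + 1) = (n - 1)n(n + 1).
These three factors are consecutive integers, so their product is divisible by 3.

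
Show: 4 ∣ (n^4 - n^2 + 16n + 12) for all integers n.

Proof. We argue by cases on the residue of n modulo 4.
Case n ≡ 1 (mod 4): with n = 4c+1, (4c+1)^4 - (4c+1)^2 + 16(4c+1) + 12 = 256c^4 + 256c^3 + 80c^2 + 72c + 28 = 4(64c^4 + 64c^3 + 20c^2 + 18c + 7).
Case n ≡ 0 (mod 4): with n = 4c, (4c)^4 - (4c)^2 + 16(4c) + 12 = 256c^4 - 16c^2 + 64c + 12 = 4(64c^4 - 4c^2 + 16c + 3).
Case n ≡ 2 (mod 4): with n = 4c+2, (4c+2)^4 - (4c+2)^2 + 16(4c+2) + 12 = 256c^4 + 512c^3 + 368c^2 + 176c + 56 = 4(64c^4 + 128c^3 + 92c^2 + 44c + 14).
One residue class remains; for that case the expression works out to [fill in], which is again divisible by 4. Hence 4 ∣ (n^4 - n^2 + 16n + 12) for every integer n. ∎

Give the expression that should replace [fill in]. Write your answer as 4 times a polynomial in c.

4(64c^4 + 192c^3 + 212c^2 + 118c + 33)

Only n ≡ 3 (mod 4) is unaccounted for. Put n = 4c+3:
(4c+3)^4 - (4c+3)^2 + 16(4c+3) + 12 expands to 256c^4 + 768c^3 + 848c^2 + 472c + 132,
and factoring out 4 leaves 4(64c^4 + 192c^3 + 212c^2 + 118c + 33).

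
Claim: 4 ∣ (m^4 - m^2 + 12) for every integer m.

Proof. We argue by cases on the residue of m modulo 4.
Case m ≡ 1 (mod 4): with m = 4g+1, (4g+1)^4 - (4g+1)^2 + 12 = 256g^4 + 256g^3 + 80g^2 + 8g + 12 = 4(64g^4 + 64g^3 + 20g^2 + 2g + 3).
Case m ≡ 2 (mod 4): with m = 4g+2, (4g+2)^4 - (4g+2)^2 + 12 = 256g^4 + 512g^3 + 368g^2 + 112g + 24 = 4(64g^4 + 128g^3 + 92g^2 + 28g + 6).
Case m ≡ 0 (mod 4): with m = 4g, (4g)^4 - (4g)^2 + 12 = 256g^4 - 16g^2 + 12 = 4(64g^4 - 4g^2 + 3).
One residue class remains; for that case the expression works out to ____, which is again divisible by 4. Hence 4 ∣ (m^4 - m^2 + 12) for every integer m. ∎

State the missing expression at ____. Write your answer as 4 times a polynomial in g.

4(64g^4 + 192g^3 + 212g^2 + 102g + 21)

The residues treated are {1, 2, 0}, so the missing case is m ≡ 3 (mod 4); write m = 4g+3.
Then (4g+3)^4 - (4g+3)^2 + 12 = 256g^4 + 768g^3 + 848g^2 + 408g + 84 = 4(64g^4 + 192g^3 + 212g^2 + 102g + 21).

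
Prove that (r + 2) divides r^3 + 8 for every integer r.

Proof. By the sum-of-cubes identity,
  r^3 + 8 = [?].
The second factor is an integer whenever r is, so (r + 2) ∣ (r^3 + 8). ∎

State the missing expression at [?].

(r + 2)(r^2 - 2r + 4)

Polynomial division of r^3 + 8 by r + 2 leaves remainder 0 and quotient r^2 - 2r + 4.
Hence r^3 + 8 = (r + 2)(r^2 - 2r + 4).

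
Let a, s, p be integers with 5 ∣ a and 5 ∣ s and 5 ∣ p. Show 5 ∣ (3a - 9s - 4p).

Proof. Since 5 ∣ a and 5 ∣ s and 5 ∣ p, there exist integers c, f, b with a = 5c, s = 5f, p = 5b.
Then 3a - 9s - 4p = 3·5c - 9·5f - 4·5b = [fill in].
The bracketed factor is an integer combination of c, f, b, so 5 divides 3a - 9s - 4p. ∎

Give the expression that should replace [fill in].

Each term has a factor of 5: 3·5c - 9·5f - 4·5b = 5·(-4b + 3c - 9f).
Since -4b + 3c - 9f is an integer, 5 ∣ (3a - 9s - 4p).

5(-4b + 3c - 9f)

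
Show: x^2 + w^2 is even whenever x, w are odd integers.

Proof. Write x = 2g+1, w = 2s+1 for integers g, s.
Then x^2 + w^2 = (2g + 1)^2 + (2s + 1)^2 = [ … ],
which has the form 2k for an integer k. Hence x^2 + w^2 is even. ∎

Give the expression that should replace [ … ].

(2g + 1)^2 + (2s + 1)^2 = 4g^2 + 4g + 4s^2 + 4s + 2
= 2(2g^2 + 2g + 2s^2 + 2s + 1).
Since 2g^2 + 2g + 2s^2 + 2s + 1 is an integer, the sum of squares is of the form 2k for an integer k.

2(2g^2 + 2g + 2s^2 + 2s + 1)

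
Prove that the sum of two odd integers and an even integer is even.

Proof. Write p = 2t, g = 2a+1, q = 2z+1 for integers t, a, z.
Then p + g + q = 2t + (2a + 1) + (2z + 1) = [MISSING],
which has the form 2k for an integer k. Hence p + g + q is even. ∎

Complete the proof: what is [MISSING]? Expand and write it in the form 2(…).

2(a + t + z + 1)

Expanding: 2t + (2a + 1) + (2z + 1) = 2a + 2t + 2z + 2.
Every term is even; pulling out the factor of 2 gives 2(a + t + z + 1).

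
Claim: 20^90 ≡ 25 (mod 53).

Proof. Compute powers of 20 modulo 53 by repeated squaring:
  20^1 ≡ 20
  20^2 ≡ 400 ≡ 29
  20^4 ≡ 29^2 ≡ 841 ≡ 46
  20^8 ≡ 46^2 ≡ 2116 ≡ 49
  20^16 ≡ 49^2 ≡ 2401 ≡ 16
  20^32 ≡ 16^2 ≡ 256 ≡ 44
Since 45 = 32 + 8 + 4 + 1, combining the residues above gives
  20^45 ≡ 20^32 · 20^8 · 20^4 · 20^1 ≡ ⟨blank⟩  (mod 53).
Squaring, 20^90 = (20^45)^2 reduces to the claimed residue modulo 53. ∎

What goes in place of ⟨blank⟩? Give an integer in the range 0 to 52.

48

20^32 · 20^8 · 20^4 · 20^1 ≡ 44 · 49 · 46 · 20 = 1983520.
1983520 mod 53 = 48, so 20^45 ≡ 48 (mod 53).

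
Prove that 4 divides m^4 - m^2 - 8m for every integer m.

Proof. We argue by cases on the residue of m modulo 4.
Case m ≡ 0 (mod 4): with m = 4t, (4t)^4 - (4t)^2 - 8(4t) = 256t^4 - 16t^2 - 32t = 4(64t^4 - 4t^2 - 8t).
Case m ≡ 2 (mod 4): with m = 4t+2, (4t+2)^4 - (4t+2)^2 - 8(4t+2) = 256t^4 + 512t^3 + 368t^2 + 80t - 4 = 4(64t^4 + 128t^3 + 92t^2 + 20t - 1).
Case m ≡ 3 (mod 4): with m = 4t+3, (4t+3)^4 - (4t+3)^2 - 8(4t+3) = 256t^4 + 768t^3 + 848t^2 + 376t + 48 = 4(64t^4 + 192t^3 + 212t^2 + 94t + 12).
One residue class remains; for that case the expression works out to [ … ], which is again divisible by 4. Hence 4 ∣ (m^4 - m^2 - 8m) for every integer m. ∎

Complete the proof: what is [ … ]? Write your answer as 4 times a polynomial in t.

4(64t^4 + 64t^3 + 20t^2 - 6t - 2)

Only m ≡ 1 (mod 4) is unaccounted for. Put m = 4t+1:
(4t+1)^4 - (4t+1)^2 - 8(4t+1) expands to 256t^4 + 256t^3 + 80t^2 - 24t - 8,
and factoring out 4 leaves 4(64t^4 + 64t^3 + 20t^2 - 6t - 2).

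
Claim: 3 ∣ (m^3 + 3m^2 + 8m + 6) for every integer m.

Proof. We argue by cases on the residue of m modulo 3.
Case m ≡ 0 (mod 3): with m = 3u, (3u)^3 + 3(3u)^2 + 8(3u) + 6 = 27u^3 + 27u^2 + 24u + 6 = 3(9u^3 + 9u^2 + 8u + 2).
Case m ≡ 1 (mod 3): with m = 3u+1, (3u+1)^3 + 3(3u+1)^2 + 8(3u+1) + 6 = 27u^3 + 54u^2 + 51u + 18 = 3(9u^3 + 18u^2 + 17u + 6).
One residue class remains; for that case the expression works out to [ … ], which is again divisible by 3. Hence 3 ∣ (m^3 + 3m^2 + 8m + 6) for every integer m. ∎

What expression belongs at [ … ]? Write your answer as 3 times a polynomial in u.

Only m ≡ 2 (mod 3) is unaccounted for. Put m = 3u+2:
(3u+2)^3 + 3(3u+2)^2 + 8(3u+2) + 6 expands to 27u^3 + 81u^2 + 96u + 42,
and factoring out 3 leaves 3(9u^3 + 27u^2 + 32u + 14).

3(9u^3 + 27u^2 + 32u + 14)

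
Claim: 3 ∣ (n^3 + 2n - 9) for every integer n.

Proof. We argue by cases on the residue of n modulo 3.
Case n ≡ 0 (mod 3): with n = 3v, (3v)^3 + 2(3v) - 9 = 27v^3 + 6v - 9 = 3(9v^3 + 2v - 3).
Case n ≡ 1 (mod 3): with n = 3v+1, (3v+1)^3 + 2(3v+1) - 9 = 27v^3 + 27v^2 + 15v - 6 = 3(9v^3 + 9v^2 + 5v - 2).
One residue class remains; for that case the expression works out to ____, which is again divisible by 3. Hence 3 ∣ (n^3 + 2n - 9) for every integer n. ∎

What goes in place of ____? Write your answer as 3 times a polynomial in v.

Only n ≡ 2 (mod 3) is unaccounted for. Put n = 3v+2:
(3v+2)^3 + 2(3v+2) - 9 expands to 27v^3 + 54v^2 + 42v + 3,
and factoring out 3 leaves 3(9v^3 + 18v^2 + 14v + 1).

3(9v^3 + 18v^2 + 14v + 1)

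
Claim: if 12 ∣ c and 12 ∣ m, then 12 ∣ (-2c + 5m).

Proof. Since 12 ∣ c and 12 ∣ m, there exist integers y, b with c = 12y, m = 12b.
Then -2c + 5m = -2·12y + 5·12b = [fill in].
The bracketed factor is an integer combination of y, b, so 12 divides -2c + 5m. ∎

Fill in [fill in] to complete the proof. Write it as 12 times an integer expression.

Pull the common 12 out of every term: -2·12y + 5·12b = 12(5b - 2y).
5b - 2y is an integer, which exhibits the divisibility.

12(5b - 2y)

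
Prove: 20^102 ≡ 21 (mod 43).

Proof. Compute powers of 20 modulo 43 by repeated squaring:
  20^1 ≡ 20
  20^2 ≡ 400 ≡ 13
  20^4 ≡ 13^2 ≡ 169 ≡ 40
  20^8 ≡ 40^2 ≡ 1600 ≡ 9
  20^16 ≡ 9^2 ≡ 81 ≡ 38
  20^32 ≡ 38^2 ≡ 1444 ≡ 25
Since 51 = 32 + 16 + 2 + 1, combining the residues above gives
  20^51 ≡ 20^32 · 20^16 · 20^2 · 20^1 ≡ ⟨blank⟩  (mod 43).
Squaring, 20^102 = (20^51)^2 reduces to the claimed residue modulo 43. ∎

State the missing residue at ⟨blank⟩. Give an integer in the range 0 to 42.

20^32 · 20^16 · 20^2 · 20^1 ≡ 25 · 38 · 13 · 20 = 247000.
247000 mod 43 = 8, so 20^51 ≡ 8 (mod 43).

8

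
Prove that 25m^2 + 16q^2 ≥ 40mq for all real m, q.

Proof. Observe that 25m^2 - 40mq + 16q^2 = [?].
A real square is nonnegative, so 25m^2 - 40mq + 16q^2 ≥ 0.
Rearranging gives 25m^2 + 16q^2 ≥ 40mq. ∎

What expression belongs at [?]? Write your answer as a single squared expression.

(5m - 4q)^2

25m^2 - 40mq + 16q^2 is a perfect-square trinomial: the outer terms are (5m)^2 and (4q)^2, and the cross term is -2·5m·4q.
So 25m^2 - 40mq + 16q^2 = (5m - 4q)^2 ≥ 0.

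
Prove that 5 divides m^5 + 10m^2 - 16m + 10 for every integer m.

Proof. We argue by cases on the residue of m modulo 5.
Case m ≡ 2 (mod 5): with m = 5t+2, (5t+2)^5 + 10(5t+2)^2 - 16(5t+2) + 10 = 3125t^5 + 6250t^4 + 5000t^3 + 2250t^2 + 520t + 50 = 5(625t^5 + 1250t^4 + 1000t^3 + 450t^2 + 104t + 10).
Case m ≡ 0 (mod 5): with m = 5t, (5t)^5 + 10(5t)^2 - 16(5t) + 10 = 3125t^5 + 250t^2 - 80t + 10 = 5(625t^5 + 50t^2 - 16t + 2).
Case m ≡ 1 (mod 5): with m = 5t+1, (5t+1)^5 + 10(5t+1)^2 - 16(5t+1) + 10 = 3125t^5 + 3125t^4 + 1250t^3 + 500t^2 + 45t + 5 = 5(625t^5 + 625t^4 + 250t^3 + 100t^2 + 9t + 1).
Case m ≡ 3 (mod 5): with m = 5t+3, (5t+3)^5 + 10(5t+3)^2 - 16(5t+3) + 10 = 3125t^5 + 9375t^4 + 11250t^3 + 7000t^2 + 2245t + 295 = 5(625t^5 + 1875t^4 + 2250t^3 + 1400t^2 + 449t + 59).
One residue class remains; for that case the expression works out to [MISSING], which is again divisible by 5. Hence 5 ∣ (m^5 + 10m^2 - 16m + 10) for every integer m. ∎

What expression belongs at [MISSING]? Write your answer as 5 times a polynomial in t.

5(625t^5 + 2500t^4 + 4000t^3 + 3250t^2 + 1344t + 226)

Only m ≡ 4 (mod 5) is unaccounted for. Put m = 5t+4:
(5t+4)^5 + 10(5t+4)^2 - 16(5t+4) + 10 expands to 3125t^5 + 12500t^4 + 20000t^3 + 16250t^2 + 6720t + 1130,
and factoring out 5 leaves 5(625t^5 + 2500t^4 + 4000t^3 + 3250t^2 + 1344t + 226).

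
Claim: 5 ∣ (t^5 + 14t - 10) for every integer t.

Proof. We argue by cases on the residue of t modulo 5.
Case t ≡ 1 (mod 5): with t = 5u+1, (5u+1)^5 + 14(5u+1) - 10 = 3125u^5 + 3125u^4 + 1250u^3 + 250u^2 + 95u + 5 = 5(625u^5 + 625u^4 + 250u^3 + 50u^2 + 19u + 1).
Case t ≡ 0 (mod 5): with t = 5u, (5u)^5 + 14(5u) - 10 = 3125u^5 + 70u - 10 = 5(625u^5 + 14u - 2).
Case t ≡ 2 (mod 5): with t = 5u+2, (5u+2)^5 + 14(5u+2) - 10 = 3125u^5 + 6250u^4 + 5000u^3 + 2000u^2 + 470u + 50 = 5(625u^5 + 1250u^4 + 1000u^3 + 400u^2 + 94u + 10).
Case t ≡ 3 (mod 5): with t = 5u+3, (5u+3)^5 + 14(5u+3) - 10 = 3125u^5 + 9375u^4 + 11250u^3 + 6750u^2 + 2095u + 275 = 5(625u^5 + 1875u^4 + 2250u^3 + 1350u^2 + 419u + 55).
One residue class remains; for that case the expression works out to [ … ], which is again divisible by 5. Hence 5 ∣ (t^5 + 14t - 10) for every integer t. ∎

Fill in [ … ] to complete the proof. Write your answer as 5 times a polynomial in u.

Only t ≡ 4 (mod 5) is unaccounted for. Put t = 5u+4:
(5u+4)^5 + 14(5u+4) - 10 expands to 3125u^5 + 12500u^4 + 20000u^3 + 16000u^2 + 6470u + 1070,
and factoring out 5 leaves 5(625u^5 + 2500u^4 + 4000u^3 + 3200u^2 + 1294u + 214).

5(625u^5 + 2500u^4 + 4000u^3 + 3200u^2 + 1294u + 214)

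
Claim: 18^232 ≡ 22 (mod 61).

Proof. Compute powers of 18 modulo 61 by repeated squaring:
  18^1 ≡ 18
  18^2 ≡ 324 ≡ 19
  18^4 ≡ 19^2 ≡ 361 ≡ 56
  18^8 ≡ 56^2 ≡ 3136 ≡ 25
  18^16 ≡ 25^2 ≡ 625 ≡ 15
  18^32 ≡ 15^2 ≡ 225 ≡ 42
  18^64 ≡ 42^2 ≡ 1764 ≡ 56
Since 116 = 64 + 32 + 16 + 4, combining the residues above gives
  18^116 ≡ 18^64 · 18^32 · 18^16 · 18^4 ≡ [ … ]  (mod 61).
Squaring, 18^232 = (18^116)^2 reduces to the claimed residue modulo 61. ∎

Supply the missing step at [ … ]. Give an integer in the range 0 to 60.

Multiply the listed residues: 56 · 42 · 15 · 56 = 2352 → 35280 → 1975680.
Reducing modulo 61: 1975680 = 32388·61 + 12, so 18^116 ≡ 12.

12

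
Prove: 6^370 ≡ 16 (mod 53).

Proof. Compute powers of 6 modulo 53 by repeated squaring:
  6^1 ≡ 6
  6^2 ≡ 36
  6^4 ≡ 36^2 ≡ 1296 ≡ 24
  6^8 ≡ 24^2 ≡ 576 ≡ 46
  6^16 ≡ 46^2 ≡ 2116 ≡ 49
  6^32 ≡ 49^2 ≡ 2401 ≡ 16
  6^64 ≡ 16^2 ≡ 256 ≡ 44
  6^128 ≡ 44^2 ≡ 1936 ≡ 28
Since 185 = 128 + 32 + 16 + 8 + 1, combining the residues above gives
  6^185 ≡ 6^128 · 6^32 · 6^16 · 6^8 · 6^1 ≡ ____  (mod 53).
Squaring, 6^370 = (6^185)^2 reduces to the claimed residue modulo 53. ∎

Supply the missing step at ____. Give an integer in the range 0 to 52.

6^128 · 6^32 · 6^16 · 6^8 · 6^1 ≡ 28 · 16 · 49 · 46 · 6 = 6058752.
6058752 mod 53 = 4, so 6^185 ≡ 4 (mod 53).

4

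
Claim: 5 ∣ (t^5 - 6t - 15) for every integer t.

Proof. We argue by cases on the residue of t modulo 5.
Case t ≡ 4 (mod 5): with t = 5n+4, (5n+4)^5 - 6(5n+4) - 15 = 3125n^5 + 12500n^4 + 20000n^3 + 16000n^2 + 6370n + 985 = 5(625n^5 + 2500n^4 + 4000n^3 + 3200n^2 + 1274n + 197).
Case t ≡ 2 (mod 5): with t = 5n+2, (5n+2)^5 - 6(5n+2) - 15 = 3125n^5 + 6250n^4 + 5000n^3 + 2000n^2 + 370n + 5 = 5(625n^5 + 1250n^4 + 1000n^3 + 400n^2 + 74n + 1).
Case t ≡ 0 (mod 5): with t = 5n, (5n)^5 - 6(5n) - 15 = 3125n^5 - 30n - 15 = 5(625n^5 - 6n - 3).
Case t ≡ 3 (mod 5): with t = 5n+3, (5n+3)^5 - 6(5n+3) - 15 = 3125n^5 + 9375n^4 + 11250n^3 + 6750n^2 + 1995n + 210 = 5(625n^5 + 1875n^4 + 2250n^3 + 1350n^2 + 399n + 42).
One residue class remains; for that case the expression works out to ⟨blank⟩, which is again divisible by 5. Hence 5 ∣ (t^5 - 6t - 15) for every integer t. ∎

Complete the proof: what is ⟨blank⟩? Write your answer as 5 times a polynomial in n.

5(625n^5 + 625n^4 + 250n^3 + 50n^2 - n - 4)

Only t ≡ 1 (mod 5) is unaccounted for. Put t = 5n+1:
(5n+1)^5 - 6(5n+1) - 15 expands to 3125n^5 + 3125n^4 + 1250n^3 + 250n^2 - 5n - 20,
and factoring out 5 leaves 5(625n^5 + 625n^4 + 250n^3 + 50n^2 - n - 4).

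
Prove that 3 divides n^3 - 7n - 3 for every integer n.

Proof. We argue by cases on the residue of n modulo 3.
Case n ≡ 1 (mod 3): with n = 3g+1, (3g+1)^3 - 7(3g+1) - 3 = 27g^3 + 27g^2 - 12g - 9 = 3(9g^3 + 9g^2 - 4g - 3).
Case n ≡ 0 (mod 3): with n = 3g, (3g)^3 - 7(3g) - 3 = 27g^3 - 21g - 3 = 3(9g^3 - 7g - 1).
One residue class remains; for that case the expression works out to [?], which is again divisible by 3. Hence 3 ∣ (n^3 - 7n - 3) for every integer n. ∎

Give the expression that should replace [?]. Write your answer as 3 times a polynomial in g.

Only n ≡ 2 (mod 3) is unaccounted for. Put n = 3g+2:
(3g+2)^3 - 7(3g+2) - 3 expands to 27g^3 + 54g^2 + 15g - 9,
and factoring out 3 leaves 3(9g^3 + 18g^2 + 5g - 3).

3(9g^3 + 18g^2 + 5g - 3)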